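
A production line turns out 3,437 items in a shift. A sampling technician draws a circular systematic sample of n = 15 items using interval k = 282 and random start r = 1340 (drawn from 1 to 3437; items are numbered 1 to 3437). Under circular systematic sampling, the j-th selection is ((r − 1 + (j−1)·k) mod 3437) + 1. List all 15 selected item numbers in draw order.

1340, 1622, 1904, 2186, 2468, 2750, 3032, 3314, 159, 441, 723, 1005, 1287, 1569, 1851

Selection 1: 1340
Selection 2: 1340 + 282 = 1622
Selection 3: 1622 + 282 = 1904
Selection 4: 1904 + 282 = 2186
Selection 5: 2186 + 282 = 2468
Selection 6: 2468 + 282 = 2750
Selection 7: 2750 + 282 = 3032
Selection 8: 3032 + 282 = 3314
Selection 9: 3314 + 282 = 3596 → 3596 − 3437 = 159
Selection 10: 159 + 282 = 441
Selection 11: 441 + 282 = 723
Selection 12: 723 + 282 = 1005
Selection 13: 1005 + 282 = 1287
Selection 14: 1287 + 282 = 1569
Selection 15: 1569 + 282 = 1851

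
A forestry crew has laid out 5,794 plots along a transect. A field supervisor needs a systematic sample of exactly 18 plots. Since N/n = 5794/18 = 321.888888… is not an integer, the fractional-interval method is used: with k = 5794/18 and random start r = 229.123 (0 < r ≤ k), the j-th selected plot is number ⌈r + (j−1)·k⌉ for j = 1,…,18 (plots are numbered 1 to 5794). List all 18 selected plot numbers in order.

j=1: r + 0k = 229.123 → ⌈·⌉ = 230
j=2: r + 1k = 551.011888… → ⌈·⌉ = 552
j=3: r + 2k = 872.900777… → ⌈·⌉ = 873
j=4: r + 3k = 1194.789666… → ⌈·⌉ = 1195
j=5: r + 4k = 1516.678555… → ⌈·⌉ = 1517
j=6: r + 5k = 1838.567444… → ⌈·⌉ = 1839
j=7: r + 6k = 2160.456333… → ⌈·⌉ = 2161
j=8: r + 7k = 2482.345222… → ⌈·⌉ = 2483
j=9: r + 8k = 2804.234111… → ⌈·⌉ = 2805
j=10: r + 9k = 3126.123 → ⌈·⌉ = 3127
j=11: r + 10k = 3448.011888… → ⌈·⌉ = 3449
j=12: r + 11k = 3769.900777… → ⌈·⌉ = 3770
j=13: r + 12k = 4091.789666… → ⌈·⌉ = 4092
j=14: r + 13k = 4413.678555… → ⌈·⌉ = 4414
j=15: r + 14k = 4735.567444… → ⌈·⌉ = 4736
j=16: r + 15k = 5057.456333… → ⌈·⌉ = 5058
j=17: r + 16k = 5379.345222… → ⌈·⌉ = 5380
j=18: r + 17k = 5701.234111… → ⌈·⌉ = 5702

230, 552, 873, 1195, 1517, 1839, 2161, 2483, 2805, 3127, 3449, 3770, 4092, 4414, 4736, 5058, 5380, 5702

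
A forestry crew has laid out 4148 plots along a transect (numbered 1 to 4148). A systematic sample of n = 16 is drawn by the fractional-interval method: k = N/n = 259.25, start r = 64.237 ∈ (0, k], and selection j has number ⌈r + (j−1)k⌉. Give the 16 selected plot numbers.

j=1: r + 0k = 64.237 → ⌈·⌉ = 65
j=2: r + 1k = 323.487 → ⌈·⌉ = 324
j=3: r + 2k = 582.737 → ⌈·⌉ = 583
j=4: r + 3k = 841.987 → ⌈·⌉ = 842
j=5: r + 4k = 1101.237 → ⌈·⌉ = 1102
j=6: r + 5k = 1360.487 → ⌈·⌉ = 1361
j=7: r + 6k = 1619.737 → ⌈·⌉ = 1620
j=8: r + 7k = 1878.987 → ⌈·⌉ = 1879
j=9: r + 8k = 2138.237 → ⌈·⌉ = 2139
j=10: r + 9k = 2397.487 → ⌈·⌉ = 2398
j=11: r + 10k = 2656.737 → ⌈·⌉ = 2657
j=12: r + 11k = 2915.987 → ⌈·⌉ = 2916
j=13: r + 12k = 3175.237 → ⌈·⌉ = 3176
j=14: r + 13k = 3434.487 → ⌈·⌉ = 3435
j=15: r + 14k = 3693.737 → ⌈·⌉ = 3694
j=16: r + 15k = 3952.987 → ⌈·⌉ = 3953

65, 324, 583, 842, 1102, 1361, 1620, 1879, 2139, 2398, 2657, 2916, 3176, 3435, 3694, 3953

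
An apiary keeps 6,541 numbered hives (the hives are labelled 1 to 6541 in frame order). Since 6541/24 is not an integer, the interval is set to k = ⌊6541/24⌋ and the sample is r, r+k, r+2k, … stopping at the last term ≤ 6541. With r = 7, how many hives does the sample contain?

k = ⌊6541/24⌋ = 272
Achieved size = ⌊(6541 − 7)/272⌋ + 1 = ⌊6534/272⌋ + 1 = 24 + 1 = 25
(last selection: 7 + 24×272 = 6535 ≤ 6541; next would be 6807 > 6541)

25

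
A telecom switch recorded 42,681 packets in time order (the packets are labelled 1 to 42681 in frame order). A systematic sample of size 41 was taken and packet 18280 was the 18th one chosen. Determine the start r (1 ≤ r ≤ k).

k = 42681/41 = 1041
r = 18280 − (18−1)×1041 = 18280 − 17697 = 583

583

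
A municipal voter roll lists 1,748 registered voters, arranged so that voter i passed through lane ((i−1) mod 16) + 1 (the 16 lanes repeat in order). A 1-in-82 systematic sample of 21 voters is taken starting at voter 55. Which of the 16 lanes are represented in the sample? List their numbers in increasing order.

1, 3, 5, 7, 9, 11, 13, 15

Consecutive selections differ by k = 82, so their lane numbers differ by 82 mod 16 = 2.
gcd(82, 16) = 2, so the sample visits 16/2 = 8 distinct residues mod 16.
Start 55 is lane 7; the lanes hit are 1, 3, 5, 7, 9, 11, 13, 15.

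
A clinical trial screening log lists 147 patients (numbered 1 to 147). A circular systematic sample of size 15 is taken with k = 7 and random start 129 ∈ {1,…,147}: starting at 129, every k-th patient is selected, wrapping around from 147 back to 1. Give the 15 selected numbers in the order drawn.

129, 136, 143, 3, 10, 17, 24, 31, 38, 45, 52, 59, 66, 73, 80

Selection 1: 129
Selection 2: 129 + 7 = 136
Selection 3: 136 + 7 = 143
Selection 4: 143 + 7 = 150 → 150 − 147 = 3
Selection 5: 3 + 7 = 10
Selection 6: 10 + 7 = 17
Selection 7: 17 + 7 = 24
Selection 8: 24 + 7 = 31
Selection 9: 31 + 7 = 38
Selection 10: 38 + 7 = 45
Selection 11: 45 + 7 = 52
Selection 12: 52 + 7 = 59
Selection 13: 59 + 7 = 66
Selection 14: 66 + 7 = 73
Selection 15: 73 + 7 = 80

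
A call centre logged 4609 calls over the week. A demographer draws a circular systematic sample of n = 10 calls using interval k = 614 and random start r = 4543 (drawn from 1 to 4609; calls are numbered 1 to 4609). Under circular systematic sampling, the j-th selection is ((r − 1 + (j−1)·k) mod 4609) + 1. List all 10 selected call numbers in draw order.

Selection 1: 4543
Selection 2: 4543 + 614 = 5157 → 5157 − 4609 = 548
Selection 3: 548 + 614 = 1162
Selection 4: 1162 + 614 = 1776
Selection 5: 1776 + 614 = 2390
Selection 6: 2390 + 614 = 3004
Selection 7: 3004 + 614 = 3618
Selection 8: 3618 + 614 = 4232
Selection 9: 4232 + 614 = 4846 → 4846 − 4609 = 237
Selection 10: 237 + 614 = 851

4543, 548, 1162, 1776, 2390, 3004, 3618, 4232, 237, 851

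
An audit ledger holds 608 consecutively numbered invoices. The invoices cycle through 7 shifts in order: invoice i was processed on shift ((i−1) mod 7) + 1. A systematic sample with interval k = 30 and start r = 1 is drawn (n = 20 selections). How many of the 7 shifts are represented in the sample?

Consecutive selections differ by k = 30, so their shift numbers differ by 30 mod 7 = 2.
gcd(30, 7) = 1, so the sample visits 7/1 = 7 distinct residues mod 7.
Start 1 is shift 1; the shifts hit are 1, 2, 3, 4, 5, 6, 7.

7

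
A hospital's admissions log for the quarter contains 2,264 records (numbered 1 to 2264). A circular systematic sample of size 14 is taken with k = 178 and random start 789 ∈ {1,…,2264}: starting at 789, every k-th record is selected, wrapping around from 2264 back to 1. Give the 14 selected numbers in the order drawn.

Selection 1: 789
Selection 2: 789 + 178 = 967
Selection 3: 967 + 178 = 1145
Selection 4: 1145 + 178 = 1323
Selection 5: 1323 + 178 = 1501
Selection 6: 1501 + 178 = 1679
Selection 7: 1679 + 178 = 1857
Selection 8: 1857 + 178 = 2035
Selection 9: 2035 + 178 = 2213
Selection 10: 2213 + 178 = 2391 → 2391 − 2264 = 127
Selection 11: 127 + 178 = 305
Selection 12: 305 + 178 = 483
Selection 13: 483 + 178 = 661
Selection 14: 661 + 178 = 839

789, 967, 1145, 1323, 1501, 1679, 1857, 2035, 2213, 127, 305, 483, 661, 839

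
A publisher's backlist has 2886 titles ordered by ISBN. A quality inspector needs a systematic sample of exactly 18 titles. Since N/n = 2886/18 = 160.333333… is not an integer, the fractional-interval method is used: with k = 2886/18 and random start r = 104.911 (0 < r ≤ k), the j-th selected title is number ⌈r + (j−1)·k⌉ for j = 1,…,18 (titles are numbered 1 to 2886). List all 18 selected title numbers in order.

105, 266, 426, 586, 747, 907, 1067, 1228, 1388, 1548, 1709, 1869, 2029, 2190, 2350, 2510, 2671, 2831

j=1: r + 0k = 104.911 → ⌈·⌉ = 105
j=2: r + 1k = 265.244333… → ⌈·⌉ = 266
j=3: r + 2k = 425.577666… → ⌈·⌉ = 426
j=4: r + 3k = 585.911 → ⌈·⌉ = 586
j=5: r + 4k = 746.244333… → ⌈·⌉ = 747
j=6: r + 5k = 906.577666… → ⌈·⌉ = 907
j=7: r + 6k = 1066.911 → ⌈·⌉ = 1067
j=8: r + 7k = 1227.244333… → ⌈·⌉ = 1228
j=9: r + 8k = 1387.577666… → ⌈·⌉ = 1388
j=10: r + 9k = 1547.911 → ⌈·⌉ = 1548
j=11: r + 10k = 1708.244333… → ⌈·⌉ = 1709
j=12: r + 11k = 1868.577666… → ⌈·⌉ = 1869
j=13: r + 12k = 2028.911 → ⌈·⌉ = 2029
j=14: r + 13k = 2189.244333… → ⌈·⌉ = 2190
j=15: r + 14k = 2349.577666… → ⌈·⌉ = 2350
j=16: r + 15k = 2509.911 → ⌈·⌉ = 2510
j=17: r + 16k = 2670.244333… → ⌈·⌉ = 2671
j=18: r + 17k = 2830.577666… → ⌈·⌉ = 2831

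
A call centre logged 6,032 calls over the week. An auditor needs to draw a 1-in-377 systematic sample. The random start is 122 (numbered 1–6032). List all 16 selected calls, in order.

call 1: 122
call 2: 122 + 377 = 499
call 3: 499 + 377 = 876
call 4: 876 + 377 = 1253
call 5: 1253 + 377 = 1630
call 6: 1630 + 377 = 2007
call 7: 2007 + 377 = 2384
call 8: 2384 + 377 = 2761
call 9: 2761 + 377 = 3138
call 10: 3138 + 377 = 3515
call 11: 3515 + 377 = 3892
call 12: 3892 + 377 = 4269
call 13: 4269 + 377 = 4646
call 14: 4646 + 377 = 5023
call 15: 5023 + 377 = 5400
call 16: 5400 + 377 = 5777

122, 499, 876, 1253, 1630, 2007, 2384, 2761, 3138, 3515, 3892, 4269, 4646, 5023, 5400, 5777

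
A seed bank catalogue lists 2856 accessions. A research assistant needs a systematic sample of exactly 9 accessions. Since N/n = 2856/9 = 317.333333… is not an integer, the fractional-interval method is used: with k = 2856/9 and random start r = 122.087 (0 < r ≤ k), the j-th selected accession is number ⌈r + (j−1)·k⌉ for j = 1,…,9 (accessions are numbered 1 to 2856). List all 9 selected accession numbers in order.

j=1: r + 0k = 122.087 → ⌈·⌉ = 123
j=2: r + 1k = 439.420333… → ⌈·⌉ = 440
j=3: r + 2k = 756.753666… → ⌈·⌉ = 757
j=4: r + 3k = 1074.087 → ⌈·⌉ = 1075
j=5: r + 4k = 1391.420333… → ⌈·⌉ = 1392
j=6: r + 5k = 1708.753666… → ⌈·⌉ = 1709
j=7: r + 6k = 2026.087 → ⌈·⌉ = 2027
j=8: r + 7k = 2343.420333… → ⌈·⌉ = 2344
j=9: r + 8k = 2660.753666… → ⌈·⌉ = 2661

123, 440, 757, 1075, 1392, 1709, 2027, 2344, 2661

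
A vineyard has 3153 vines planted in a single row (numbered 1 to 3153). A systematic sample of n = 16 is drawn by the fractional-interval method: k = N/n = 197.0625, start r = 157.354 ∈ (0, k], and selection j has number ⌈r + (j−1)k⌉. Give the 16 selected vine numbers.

j=1: r + 0k = 157.354 → ⌈·⌉ = 158
j=2: r + 1k = 354.4165 → ⌈·⌉ = 355
j=3: r + 2k = 551.479 → ⌈·⌉ = 552
j=4: r + 3k = 748.5415 → ⌈·⌉ = 749
j=5: r + 4k = 945.604 → ⌈·⌉ = 946
j=6: r + 5k = 1142.6665 → ⌈·⌉ = 1143
j=7: r + 6k = 1339.729 → ⌈·⌉ = 1340
j=8: r + 7k = 1536.7915 → ⌈·⌉ = 1537
j=9: r + 8k = 1733.854 → ⌈·⌉ = 1734
j=10: r + 9k = 1930.9165 → ⌈·⌉ = 1931
j=11: r + 10k = 2127.979 → ⌈·⌉ = 2128
j=12: r + 11k = 2325.0415 → ⌈·⌉ = 2326
j=13: r + 12k = 2522.104 → ⌈·⌉ = 2523
j=14: r + 13k = 2719.1665 → ⌈·⌉ = 2720
j=15: r + 14k = 2916.229 → ⌈·⌉ = 2917
j=16: r + 15k = 3113.2915 → ⌈·⌉ = 3114

158, 355, 552, 749, 946, 1143, 1340, 1537, 1734, 1931, 2128, 2326, 2523, 2720, 2917, 3114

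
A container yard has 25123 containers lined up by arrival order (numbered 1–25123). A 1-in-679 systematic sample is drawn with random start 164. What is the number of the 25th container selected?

k = 679
25th selection = r + (25−1)·k = 164 + 24×679 = 164 + 16296 = 16460

16460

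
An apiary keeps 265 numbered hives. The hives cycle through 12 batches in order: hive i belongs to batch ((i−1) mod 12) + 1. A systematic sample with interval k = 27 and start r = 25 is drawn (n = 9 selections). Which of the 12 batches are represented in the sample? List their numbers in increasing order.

Consecutive selections differ by k = 27, so their batch numbers differ by 27 mod 12 = 3.
gcd(27, 12) = 3, so the sample visits 12/3 = 4 distinct residues mod 12.
Start 25 is batch 1; the batches hit are 1, 4, 7, 10.

1, 4, 7, 10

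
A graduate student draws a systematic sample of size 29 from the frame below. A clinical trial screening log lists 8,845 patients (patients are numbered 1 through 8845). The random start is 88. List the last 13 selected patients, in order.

k = N/n = 8845/29 = 305
17th selection = 88 + 16×305 = 4968
18th: 4968 + 305 = 5273
19th: 5273 + 305 = 5578
20th: 5578 + 305 = 5883
21st: 5883 + 305 = 6188
22nd: 6188 + 305 = 6493
23rd: 6493 + 305 = 6798
24th: 6798 + 305 = 7103
25th: 7103 + 305 = 7408
26th: 7408 + 305 = 7713
27th: 7713 + 305 = 8018
28th: 8018 + 305 = 8323
29th: 8323 + 305 = 8628

4968, 5273, 5578, 5883, 6188, 6493, 6798, 7103, 7408, 7713, 8018, 8323, 8628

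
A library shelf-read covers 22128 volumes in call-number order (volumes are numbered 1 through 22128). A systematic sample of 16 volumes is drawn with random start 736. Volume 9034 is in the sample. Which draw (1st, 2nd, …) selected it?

7

k = 22128/16 = 1383
position = (9034 − 736)/1383 + 1 = 8298/1383 + 1 = 6 + 1 = 7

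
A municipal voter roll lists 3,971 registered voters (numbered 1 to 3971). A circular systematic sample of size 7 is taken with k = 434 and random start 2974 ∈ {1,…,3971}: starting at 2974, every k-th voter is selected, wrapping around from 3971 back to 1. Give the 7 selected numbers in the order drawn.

Selection 1: 2974
Selection 2: 2974 + 434 = 3408
Selection 3: 3408 + 434 = 3842
Selection 4: 3842 + 434 = 4276 → 4276 − 3971 = 305
Selection 5: 305 + 434 = 739
Selection 6: 739 + 434 = 1173
Selection 7: 1173 + 434 = 1607

2974, 3408, 3842, 305, 739, 1173, 1607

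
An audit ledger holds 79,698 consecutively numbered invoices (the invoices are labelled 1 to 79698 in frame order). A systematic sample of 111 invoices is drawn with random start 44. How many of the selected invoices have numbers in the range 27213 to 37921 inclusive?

k = 79698/111 = 718
First selection ≥ 27213: 44 + ⌈(27213−44)/718⌉·718 = 44 + 38×718 = 27328
Last selection ≤ 37921: 44 + ⌊(37921−44)/718⌋·718 = 44 + 52×718 = 37380
Count = 52 − 38 + 1 = 15

15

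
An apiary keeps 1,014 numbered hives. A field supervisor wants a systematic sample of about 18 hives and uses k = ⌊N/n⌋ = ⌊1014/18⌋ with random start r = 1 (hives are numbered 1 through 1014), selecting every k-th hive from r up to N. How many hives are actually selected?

k = ⌊1014/18⌋ = 56
Achieved size = ⌊(1014 − 1)/56⌋ + 1 = ⌊1013/56⌋ + 1 = 18 + 1 = 19
(last selection: 1 + 18×56 = 1009 ≤ 1014; next would be 1065 > 1014)

19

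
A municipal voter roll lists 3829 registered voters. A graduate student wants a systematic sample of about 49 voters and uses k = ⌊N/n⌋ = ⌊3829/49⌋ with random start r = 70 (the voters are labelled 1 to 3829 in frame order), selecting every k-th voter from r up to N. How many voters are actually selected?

49

k = ⌊3829/49⌋ = 78
Achieved size = ⌊(3829 − 70)/78⌋ + 1 = ⌊3759/78⌋ + 1 = 48 + 1 = 49
(last selection: 70 + 48×78 = 3814 ≤ 3829; next would be 3892 > 3829)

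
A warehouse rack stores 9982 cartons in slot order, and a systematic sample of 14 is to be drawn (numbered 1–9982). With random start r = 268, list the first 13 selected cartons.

268, 981, 1694, 2407, 3120, 3833, 4546, 5259, 5972, 6685, 7398, 8111, 8824

k = N/n = 9982/14 = 713
carton 1: 268
carton 2: 268 + 713 = 981
carton 3: 981 + 713 = 1694
carton 4: 1694 + 713 = 2407
carton 5: 2407 + 713 = 3120
carton 6: 3120 + 713 = 3833
carton 7: 3833 + 713 = 4546
carton 8: 4546 + 713 = 5259
carton 9: 5259 + 713 = 5972
carton 10: 5972 + 713 = 6685
carton 11: 6685 + 713 = 7398
carton 12: 7398 + 713 = 8111
carton 13: 8111 + 713 = 8824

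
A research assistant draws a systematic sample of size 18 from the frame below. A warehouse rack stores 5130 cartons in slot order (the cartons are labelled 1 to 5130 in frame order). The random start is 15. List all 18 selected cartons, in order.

15, 300, 585, 870, 1155, 1440, 1725, 2010, 2295, 2580, 2865, 3150, 3435, 3720, 4005, 4290, 4575, 4860

k = N/n = 5130/18 = 285
carton 1: 15
carton 2: 15 + 285 = 300
carton 3: 300 + 285 = 585
carton 4: 585 + 285 = 870
carton 5: 870 + 285 = 1155
carton 6: 1155 + 285 = 1440
carton 7: 1440 + 285 = 1725
carton 8: 1725 + 285 = 2010
carton 9: 2010 + 285 = 2295
carton 10: 2295 + 285 = 2580
carton 11: 2580 + 285 = 2865
carton 12: 2865 + 285 = 3150
carton 13: 3150 + 285 = 3435
carton 14: 3435 + 285 = 3720
carton 15: 3720 + 285 = 4005
carton 16: 4005 + 285 = 4290
carton 17: 4290 + 285 = 4575
carton 18: 4575 + 285 = 4860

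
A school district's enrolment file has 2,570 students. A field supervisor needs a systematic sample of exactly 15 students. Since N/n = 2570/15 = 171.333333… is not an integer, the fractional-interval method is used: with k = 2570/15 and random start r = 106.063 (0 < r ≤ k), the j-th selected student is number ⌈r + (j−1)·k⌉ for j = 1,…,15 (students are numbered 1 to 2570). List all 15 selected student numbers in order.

107, 278, 449, 621, 792, 963, 1135, 1306, 1477, 1649, 1820, 1991, 2163, 2334, 2505

j=1: r + 0k = 106.063 → ⌈·⌉ = 107
j=2: r + 1k = 277.396333… → ⌈·⌉ = 278
j=3: r + 2k = 448.729666… → ⌈·⌉ = 449
j=4: r + 3k = 620.063 → ⌈·⌉ = 621
j=5: r + 4k = 791.396333… → ⌈·⌉ = 792
j=6: r + 5k = 962.729666… → ⌈·⌉ = 963
j=7: r + 6k = 1134.063 → ⌈·⌉ = 1135
j=8: r + 7k = 1305.396333… → ⌈·⌉ = 1306
j=9: r + 8k = 1476.729666… → ⌈·⌉ = 1477
j=10: r + 9k = 1648.063 → ⌈·⌉ = 1649
j=11: r + 10k = 1819.396333… → ⌈·⌉ = 1820
j=12: r + 11k = 1990.729666… → ⌈·⌉ = 1991
j=13: r + 12k = 2162.063 → ⌈·⌉ = 2163
j=14: r + 13k = 2333.396333… → ⌈·⌉ = 2334
j=15: r + 14k = 2504.729666… → ⌈·⌉ = 2505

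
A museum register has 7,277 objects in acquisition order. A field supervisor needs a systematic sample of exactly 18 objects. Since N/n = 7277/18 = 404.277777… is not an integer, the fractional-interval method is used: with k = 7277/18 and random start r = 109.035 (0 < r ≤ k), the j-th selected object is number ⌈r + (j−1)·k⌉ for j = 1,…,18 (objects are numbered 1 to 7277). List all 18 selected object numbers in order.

110, 514, 918, 1322, 1727, 2131, 2535, 2939, 3344, 3748, 4152, 4557, 4961, 5365, 5769, 6174, 6578, 6982

j=1: r + 0k = 109.035 → ⌈·⌉ = 110
j=2: r + 1k = 513.312777… → ⌈·⌉ = 514
j=3: r + 2k = 917.590555… → ⌈·⌉ = 918
j=4: r + 3k = 1321.868333… → ⌈·⌉ = 1322
j=5: r + 4k = 1726.146111… → ⌈·⌉ = 1727
j=6: r + 5k = 2130.423888… → ⌈·⌉ = 2131
j=7: r + 6k = 2534.701666… → ⌈·⌉ = 2535
j=8: r + 7k = 2938.979444… → ⌈·⌉ = 2939
j=9: r + 8k = 3343.257222… → ⌈·⌉ = 3344
j=10: r + 9k = 3747.535 → ⌈·⌉ = 3748
j=11: r + 10k = 4151.812777… → ⌈·⌉ = 4152
j=12: r + 11k = 4556.090555… → ⌈·⌉ = 4557
j=13: r + 12k = 4960.368333… → ⌈·⌉ = 4961
j=14: r + 13k = 5364.646111… → ⌈·⌉ = 5365
j=15: r + 14k = 5768.923888… → ⌈·⌉ = 5769
j=16: r + 15k = 6173.201666… → ⌈·⌉ = 6174
j=17: r + 16k = 6577.479444… → ⌈·⌉ = 6578
j=18: r + 17k = 6981.757222… → ⌈·⌉ = 6982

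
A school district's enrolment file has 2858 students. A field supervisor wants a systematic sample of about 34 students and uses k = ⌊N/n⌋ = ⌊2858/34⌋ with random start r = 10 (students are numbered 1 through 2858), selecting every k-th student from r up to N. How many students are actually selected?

34

k = ⌊2858/34⌋ = 84
Achieved size = ⌊(2858 − 10)/84⌋ + 1 = ⌊2848/84⌋ + 1 = 33 + 1 = 34
(last selection: 10 + 33×84 = 2782 ≤ 2858; next would be 2866 > 2858)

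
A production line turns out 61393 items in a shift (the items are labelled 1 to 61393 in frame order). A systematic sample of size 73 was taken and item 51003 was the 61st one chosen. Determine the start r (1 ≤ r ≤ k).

543

k = 61393/73 = 841
r = 51003 − (61−1)×841 = 51003 − 50460 = 543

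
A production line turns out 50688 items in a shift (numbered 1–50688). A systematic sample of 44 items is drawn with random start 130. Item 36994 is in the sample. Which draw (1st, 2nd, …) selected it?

k = 50688/44 = 1152
position = (36994 − 130)/1152 + 1 = 36864/1152 + 1 = 32 + 1 = 33

33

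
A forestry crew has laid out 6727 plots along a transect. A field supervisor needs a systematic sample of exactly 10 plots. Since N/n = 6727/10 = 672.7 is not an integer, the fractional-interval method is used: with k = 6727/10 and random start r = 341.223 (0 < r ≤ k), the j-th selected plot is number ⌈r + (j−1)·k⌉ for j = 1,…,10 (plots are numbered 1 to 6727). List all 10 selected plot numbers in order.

j=1: r + 0k = 341.223 → ⌈·⌉ = 342
j=2: r + 1k = 1013.923 → ⌈·⌉ = 1014
j=3: r + 2k = 1686.623 → ⌈·⌉ = 1687
j=4: r + 3k = 2359.323 → ⌈·⌉ = 2360
j=5: r + 4k = 3032.023 → ⌈·⌉ = 3033
j=6: r + 5k = 3704.723 → ⌈·⌉ = 3705
j=7: r + 6k = 4377.423 → ⌈·⌉ = 4378
j=8: r + 7k = 5050.123 → ⌈·⌉ = 5051
j=9: r + 8k = 5722.823 → ⌈·⌉ = 5723
j=10: r + 9k = 6395.523 → ⌈·⌉ = 6396

342, 1014, 1687, 2360, 3033, 3705, 4378, 5051, 5723, 6396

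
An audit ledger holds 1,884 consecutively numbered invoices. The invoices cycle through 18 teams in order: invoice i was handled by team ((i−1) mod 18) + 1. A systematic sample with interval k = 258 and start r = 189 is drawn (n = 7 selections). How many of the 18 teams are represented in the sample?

3

Consecutive selections differ by k = 258, so their team numbers differ by 258 mod 18 = 6.
gcd(258, 18) = 6, so the sample visits 18/6 = 3 distinct residues mod 18.
Start 189 is team 9; the teams hit are 3, 9, 15.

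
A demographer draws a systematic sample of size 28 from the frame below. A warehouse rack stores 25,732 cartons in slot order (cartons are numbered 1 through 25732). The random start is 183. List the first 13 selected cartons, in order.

183, 1102, 2021, 2940, 3859, 4778, 5697, 6616, 7535, 8454, 9373, 10292, 11211

k = N/n = 25732/28 = 919
carton 1: 183
carton 2: 183 + 919 = 1102
carton 3: 1102 + 919 = 2021
carton 4: 2021 + 919 = 2940
carton 5: 2940 + 919 = 3859
carton 6: 3859 + 919 = 4778
carton 7: 4778 + 919 = 5697
carton 8: 5697 + 919 = 6616
carton 9: 6616 + 919 = 7535
carton 10: 7535 + 919 = 8454
carton 11: 8454 + 919 = 9373
carton 12: 9373 + 919 = 10292
carton 13: 10292 + 919 = 11211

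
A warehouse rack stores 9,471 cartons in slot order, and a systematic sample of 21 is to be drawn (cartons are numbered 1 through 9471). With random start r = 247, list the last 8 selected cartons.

k = N/n = 9471/21 = 451
14th selection = 247 + 13×451 = 6110
15th: 6110 + 451 = 6561
16th: 6561 + 451 = 7012
17th: 7012 + 451 = 7463
18th: 7463 + 451 = 7914
19th: 7914 + 451 = 8365
20th: 8365 + 451 = 8816
21st: 8816 + 451 = 9267

6110, 6561, 7012, 7463, 7914, 8365, 8816, 9267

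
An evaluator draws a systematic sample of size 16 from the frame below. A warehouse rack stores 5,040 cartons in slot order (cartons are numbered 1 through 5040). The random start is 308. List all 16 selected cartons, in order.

308, 623, 938, 1253, 1568, 1883, 2198, 2513, 2828, 3143, 3458, 3773, 4088, 4403, 4718, 5033

k = N/n = 5040/16 = 315
carton 1: 308
carton 2: 308 + 315 = 623
carton 3: 623 + 315 = 938
carton 4: 938 + 315 = 1253
carton 5: 1253 + 315 = 1568
carton 6: 1568 + 315 = 1883
carton 7: 1883 + 315 = 2198
carton 8: 2198 + 315 = 2513
carton 9: 2513 + 315 = 2828
carton 10: 2828 + 315 = 3143
carton 11: 3143 + 315 = 3458
carton 12: 3458 + 315 = 3773
carton 13: 3773 + 315 = 4088
carton 14: 4088 + 315 = 4403
carton 15: 4403 + 315 = 4718
carton 16: 4718 + 315 = 5033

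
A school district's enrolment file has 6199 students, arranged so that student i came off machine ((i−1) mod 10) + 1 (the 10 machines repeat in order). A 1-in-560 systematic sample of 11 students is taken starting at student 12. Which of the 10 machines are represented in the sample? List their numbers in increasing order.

Consecutive selections differ by k = 560, so their machine numbers differ by 560 mod 10 = 0.
gcd(560, 10) = 10, so the sample visits 10/10 = 1 distinct residues mod 10.
Start 12 is machine 2; the machines hit are 2.

2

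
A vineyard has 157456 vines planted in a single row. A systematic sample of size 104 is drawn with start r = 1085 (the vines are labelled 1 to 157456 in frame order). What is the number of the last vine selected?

k = 157456/104 = 1514
104th selection = r + (104−1)·k = 1085 + 103×1514 = 1085 + 155942 = 157027

157027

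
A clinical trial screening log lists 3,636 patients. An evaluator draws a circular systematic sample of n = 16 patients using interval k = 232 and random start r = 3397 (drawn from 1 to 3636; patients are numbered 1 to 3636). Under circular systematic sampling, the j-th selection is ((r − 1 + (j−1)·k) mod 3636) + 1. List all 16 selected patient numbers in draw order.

3397, 3629, 225, 457, 689, 921, 1153, 1385, 1617, 1849, 2081, 2313, 2545, 2777, 3009, 3241

Selection 1: 3397
Selection 2: 3397 + 232 = 3629
Selection 3: 3629 + 232 = 3861 → 3861 − 3636 = 225
Selection 4: 225 + 232 = 457
Selection 5: 457 + 232 = 689
Selection 6: 689 + 232 = 921
Selection 7: 921 + 232 = 1153
Selection 8: 1153 + 232 = 1385
Selection 9: 1385 + 232 = 1617
Selection 10: 1617 + 232 = 1849
Selection 11: 1849 + 232 = 2081
Selection 12: 2081 + 232 = 2313
Selection 13: 2313 + 232 = 2545
Selection 14: 2545 + 232 = 2777
Selection 15: 2777 + 232 = 3009
Selection 16: 3009 + 232 = 3241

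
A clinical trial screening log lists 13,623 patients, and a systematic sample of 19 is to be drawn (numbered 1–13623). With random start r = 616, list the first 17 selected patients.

k = N/n = 13623/19 = 717
patient 1: 616
patient 2: 616 + 717 = 1333
patient 3: 1333 + 717 = 2050
patient 4: 2050 + 717 = 2767
patient 5: 2767 + 717 = 3484
patient 6: 3484 + 717 = 4201
patient 7: 4201 + 717 = 4918
patient 8: 4918 + 717 = 5635
patient 9: 5635 + 717 = 6352
patient 10: 6352 + 717 = 7069
patient 11: 7069 + 717 = 7786
patient 12: 7786 + 717 = 8503
patient 13: 8503 + 717 = 9220
patient 14: 9220 + 717 = 9937
patient 15: 9937 + 717 = 10654
patient 16: 10654 + 717 = 11371
patient 17: 11371 + 717 = 12088

616, 1333, 2050, 2767, 3484, 4201, 4918, 5635, 6352, 7069, 7786, 8503, 9220, 9937, 10654, 11371, 12088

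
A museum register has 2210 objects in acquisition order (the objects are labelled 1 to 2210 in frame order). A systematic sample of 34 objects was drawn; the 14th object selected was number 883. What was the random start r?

38

k = 2210/34 = 65
r = 883 − (14−1)×65 = 883 − 845 = 38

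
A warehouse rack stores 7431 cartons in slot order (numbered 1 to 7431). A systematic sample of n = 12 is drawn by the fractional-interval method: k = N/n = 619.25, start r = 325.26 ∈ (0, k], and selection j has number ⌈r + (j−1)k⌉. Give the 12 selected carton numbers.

326, 945, 1564, 2184, 2803, 3422, 4041, 4661, 5280, 5899, 6518, 7138

j=1: r + 0k = 325.26 → ⌈·⌉ = 326
j=2: r + 1k = 944.51 → ⌈·⌉ = 945
j=3: r + 2k = 1563.76 → ⌈·⌉ = 1564
j=4: r + 3k = 2183.01 → ⌈·⌉ = 2184
j=5: r + 4k = 2802.26 → ⌈·⌉ = 2803
j=6: r + 5k = 3421.51 → ⌈·⌉ = 3422
j=7: r + 6k = 4040.76 → ⌈·⌉ = 4041
j=8: r + 7k = 4660.01 → ⌈·⌉ = 4661
j=9: r + 8k = 5279.26 → ⌈·⌉ = 5280
j=10: r + 9k = 5898.51 → ⌈·⌉ = 5899
j=11: r + 10k = 6517.76 → ⌈·⌉ = 6518
j=12: r + 11k = 7137.01 → ⌈·⌉ = 7138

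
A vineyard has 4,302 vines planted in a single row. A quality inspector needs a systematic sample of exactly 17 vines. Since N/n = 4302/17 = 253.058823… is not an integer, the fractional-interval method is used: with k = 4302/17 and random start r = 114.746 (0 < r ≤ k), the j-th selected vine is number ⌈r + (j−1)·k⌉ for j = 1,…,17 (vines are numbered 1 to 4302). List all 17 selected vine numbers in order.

115, 368, 621, 874, 1127, 1381, 1634, 1887, 2140, 2393, 2646, 2899, 3152, 3405, 3658, 3911, 4164

j=1: r + 0k = 114.746 → ⌈·⌉ = 115
j=2: r + 1k = 367.804823… → ⌈·⌉ = 368
j=3: r + 2k = 620.863647… → ⌈·⌉ = 621
j=4: r + 3k = 873.922470… → ⌈·⌉ = 874
j=5: r + 4k = 1126.981294… → ⌈·⌉ = 1127
j=6: r + 5k = 1380.040117… → ⌈·⌉ = 1381
j=7: r + 6k = 1633.098941… → ⌈·⌉ = 1634
j=8: r + 7k = 1886.157764… → ⌈·⌉ = 1887
j=9: r + 8k = 2139.216588… → ⌈·⌉ = 2140
j=10: r + 9k = 2392.275411… → ⌈·⌉ = 2393
j=11: r + 10k = 2645.334235… → ⌈·⌉ = 2646
j=12: r + 11k = 2898.393058… → ⌈·⌉ = 2899
j=13: r + 12k = 3151.451882… → ⌈·⌉ = 3152
j=14: r + 13k = 3404.510705… → ⌈·⌉ = 3405
j=15: r + 14k = 3657.569529… → ⌈·⌉ = 3658
j=16: r + 15k = 3910.628352… → ⌈·⌉ = 3911
j=17: r + 16k = 4163.687176… → ⌈·⌉ = 4164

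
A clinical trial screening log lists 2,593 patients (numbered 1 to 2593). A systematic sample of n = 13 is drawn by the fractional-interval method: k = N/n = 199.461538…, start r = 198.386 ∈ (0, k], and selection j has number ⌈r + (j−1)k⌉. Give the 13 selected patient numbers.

199, 398, 598, 797, 997, 1196, 1396, 1595, 1795, 1994, 2194, 2393, 2592

j=1: r + 0k = 198.386 → ⌈·⌉ = 199
j=2: r + 1k = 397.847538… → ⌈·⌉ = 398
j=3: r + 2k = 597.309076… → ⌈·⌉ = 598
j=4: r + 3k = 796.770615… → ⌈·⌉ = 797
j=5: r + 4k = 996.232153… → ⌈·⌉ = 997
j=6: r + 5k = 1195.693692… → ⌈·⌉ = 1196
j=7: r + 6k = 1395.155230… → ⌈·⌉ = 1396
j=8: r + 7k = 1594.616769… → ⌈·⌉ = 1595
j=9: r + 8k = 1794.078307… → ⌈·⌉ = 1795
j=10: r + 9k = 1993.539846… → ⌈·⌉ = 1994
j=11: r + 10k = 2193.001384… → ⌈·⌉ = 2194
j=12: r + 11k = 2392.462923… → ⌈·⌉ = 2393
j=13: r + 12k = 2591.924461… → ⌈·⌉ = 2592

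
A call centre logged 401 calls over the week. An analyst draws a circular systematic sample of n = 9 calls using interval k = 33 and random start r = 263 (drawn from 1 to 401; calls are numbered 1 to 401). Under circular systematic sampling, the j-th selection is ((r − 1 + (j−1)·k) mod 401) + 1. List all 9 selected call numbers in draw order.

263, 296, 329, 362, 395, 27, 60, 93, 126

Selection 1: 263
Selection 2: 263 + 33 = 296
Selection 3: 296 + 33 = 329
Selection 4: 329 + 33 = 362
Selection 5: 362 + 33 = 395
Selection 6: 395 + 33 = 428 → 428 − 401 = 27
Selection 7: 27 + 33 = 60
Selection 8: 60 + 33 = 93
Selection 9: 93 + 33 = 126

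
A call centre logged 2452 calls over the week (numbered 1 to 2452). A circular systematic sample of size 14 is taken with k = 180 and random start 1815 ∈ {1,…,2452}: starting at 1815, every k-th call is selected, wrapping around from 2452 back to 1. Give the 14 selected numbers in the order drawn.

1815, 1995, 2175, 2355, 83, 263, 443, 623, 803, 983, 1163, 1343, 1523, 1703

Selection 1: 1815
Selection 2: 1815 + 180 = 1995
Selection 3: 1995 + 180 = 2175
Selection 4: 2175 + 180 = 2355
Selection 5: 2355 + 180 = 2535 → 2535 − 2452 = 83
Selection 6: 83 + 180 = 263
Selection 7: 263 + 180 = 443
Selection 8: 443 + 180 = 623
Selection 9: 623 + 180 = 803
Selection 10: 803 + 180 = 983
Selection 11: 983 + 180 = 1163
Selection 12: 1163 + 180 = 1343
Selection 13: 1343 + 180 = 1523
Selection 14: 1523 + 180 = 1703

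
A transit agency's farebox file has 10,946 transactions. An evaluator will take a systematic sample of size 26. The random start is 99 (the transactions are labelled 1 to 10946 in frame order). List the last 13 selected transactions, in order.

5572, 5993, 6414, 6835, 7256, 7677, 8098, 8519, 8940, 9361, 9782, 10203, 10624

k = N/n = 10946/26 = 421
14th selection = 99 + 13×421 = 5572
15th: 5572 + 421 = 5993
16th: 5993 + 421 = 6414
17th: 6414 + 421 = 6835
18th: 6835 + 421 = 7256
19th: 7256 + 421 = 7677
20th: 7677 + 421 = 8098
21st: 8098 + 421 = 8519
22nd: 8519 + 421 = 8940
23rd: 8940 + 421 = 9361
24th: 9361 + 421 = 9782
25th: 9782 + 421 = 10203
26th: 10203 + 421 = 10624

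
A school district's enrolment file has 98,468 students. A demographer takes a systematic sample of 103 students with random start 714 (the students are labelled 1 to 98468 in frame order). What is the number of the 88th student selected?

83886

k = 98468/103 = 956
88th selection = r + (88−1)·k = 714 + 87×956 = 714 + 83172 = 83886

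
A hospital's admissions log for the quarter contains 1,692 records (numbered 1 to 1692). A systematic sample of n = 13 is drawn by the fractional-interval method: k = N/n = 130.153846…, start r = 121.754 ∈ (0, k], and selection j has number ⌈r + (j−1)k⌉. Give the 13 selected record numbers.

j=1: r + 0k = 121.754 → ⌈·⌉ = 122
j=2: r + 1k = 251.907846… → ⌈·⌉ = 252
j=3: r + 2k = 382.061692… → ⌈·⌉ = 383
j=4: r + 3k = 512.215538… → ⌈·⌉ = 513
j=5: r + 4k = 642.369384… → ⌈·⌉ = 643
j=6: r + 5k = 772.523230… → ⌈·⌉ = 773
j=7: r + 6k = 902.677076… → ⌈·⌉ = 903
j=8: r + 7k = 1032.830923… → ⌈·⌉ = 1033
j=9: r + 8k = 1162.984769… → ⌈·⌉ = 1163
j=10: r + 9k = 1293.138615… → ⌈·⌉ = 1294
j=11: r + 10k = 1423.292461… → ⌈·⌉ = 1424
j=12: r + 11k = 1553.446307… → ⌈·⌉ = 1554
j=13: r + 12k = 1683.600153… → ⌈·⌉ = 1684

122, 252, 383, 513, 643, 773, 903, 1033, 1163, 1294, 1424, 1554, 1684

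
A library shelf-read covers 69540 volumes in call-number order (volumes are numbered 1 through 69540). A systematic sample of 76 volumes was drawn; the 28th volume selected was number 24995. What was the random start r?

290

k = 69540/76 = 915
r = 24995 − (28−1)×915 = 24995 − 24705 = 290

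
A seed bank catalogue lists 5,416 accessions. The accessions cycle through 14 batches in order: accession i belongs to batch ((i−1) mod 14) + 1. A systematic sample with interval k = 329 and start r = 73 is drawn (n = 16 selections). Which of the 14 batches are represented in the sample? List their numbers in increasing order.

3, 10

Consecutive selections differ by k = 329, so their batch numbers differ by 329 mod 14 = 7.
gcd(329, 14) = 7, so the sample visits 14/7 = 2 distinct residues mod 14.
Start 73 is batch 3; the batches hit are 3, 10.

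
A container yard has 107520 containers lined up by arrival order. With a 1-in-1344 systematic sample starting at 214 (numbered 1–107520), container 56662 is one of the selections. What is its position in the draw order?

43

k = 1344
position = (56662 − 214)/1344 + 1 = 56448/1344 + 1 = 42 + 1 = 43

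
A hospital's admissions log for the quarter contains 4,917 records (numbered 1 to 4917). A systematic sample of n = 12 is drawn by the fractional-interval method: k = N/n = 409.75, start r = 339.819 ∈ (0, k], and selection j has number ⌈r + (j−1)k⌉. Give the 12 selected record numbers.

340, 750, 1160, 1570, 1979, 2389, 2799, 3209, 3618, 4028, 4438, 4848

j=1: r + 0k = 339.819 → ⌈·⌉ = 340
j=2: r + 1k = 749.569 → ⌈·⌉ = 750
j=3: r + 2k = 1159.319 → ⌈·⌉ = 1160
j=4: r + 3k = 1569.069 → ⌈·⌉ = 1570
j=5: r + 4k = 1978.819 → ⌈·⌉ = 1979
j=6: r + 5k = 2388.569 → ⌈·⌉ = 2389
j=7: r + 6k = 2798.319 → ⌈·⌉ = 2799
j=8: r + 7k = 3208.069 → ⌈·⌉ = 3209
j=9: r + 8k = 3617.819 → ⌈·⌉ = 3618
j=10: r + 9k = 4027.569 → ⌈·⌉ = 4028
j=11: r + 10k = 4437.319 → ⌈·⌉ = 4438
j=12: r + 11k = 4847.069 → ⌈·⌉ = 4848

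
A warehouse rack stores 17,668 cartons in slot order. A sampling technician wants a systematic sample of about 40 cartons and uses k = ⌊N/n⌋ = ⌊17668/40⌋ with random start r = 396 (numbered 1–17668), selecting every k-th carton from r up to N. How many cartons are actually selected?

k = ⌊17668/40⌋ = 441
Achieved size = ⌊(17668 − 396)/441⌋ + 1 = ⌊17272/441⌋ + 1 = 39 + 1 = 40
(last selection: 396 + 39×441 = 17595 ≤ 17668; next would be 18036 > 17668)

40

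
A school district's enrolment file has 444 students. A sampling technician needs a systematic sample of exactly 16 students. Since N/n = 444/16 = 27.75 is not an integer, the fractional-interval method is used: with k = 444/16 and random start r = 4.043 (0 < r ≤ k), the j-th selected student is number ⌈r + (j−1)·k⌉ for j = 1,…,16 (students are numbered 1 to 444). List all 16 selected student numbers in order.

j=1: r + 0k = 4.043 → ⌈·⌉ = 5
j=2: r + 1k = 31.793 → ⌈·⌉ = 32
j=3: r + 2k = 59.543 → ⌈·⌉ = 60
j=4: r + 3k = 87.293 → ⌈·⌉ = 88
j=5: r + 4k = 115.043 → ⌈·⌉ = 116
j=6: r + 5k = 142.793 → ⌈·⌉ = 143
j=7: r + 6k = 170.543 → ⌈·⌉ = 171
j=8: r + 7k = 198.293 → ⌈·⌉ = 199
j=9: r + 8k = 226.043 → ⌈·⌉ = 227
j=10: r + 9k = 253.793 → ⌈·⌉ = 254
j=11: r + 10k = 281.543 → ⌈·⌉ = 282
j=12: r + 11k = 309.293 → ⌈·⌉ = 310
j=13: r + 12k = 337.043 → ⌈·⌉ = 338
j=14: r + 13k = 364.793 → ⌈·⌉ = 365
j=15: r + 14k = 392.543 → ⌈·⌉ = 393
j=16: r + 15k = 420.293 → ⌈·⌉ = 421

5, 32, 60, 88, 116, 143, 171, 199, 227, 254, 282, 310, 338, 365, 393, 421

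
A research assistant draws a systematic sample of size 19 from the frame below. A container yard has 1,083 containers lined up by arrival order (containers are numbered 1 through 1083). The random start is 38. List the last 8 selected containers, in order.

k = N/n = 1083/19 = 57
12th selection = 38 + 11×57 = 665
13th: 665 + 57 = 722
14th: 722 + 57 = 779
15th: 779 + 57 = 836
16th: 836 + 57 = 893
17th: 893 + 57 = 950
18th: 950 + 57 = 1007
19th: 1007 + 57 = 1064

665, 722, 779, 836, 893, 950, 1007, 1064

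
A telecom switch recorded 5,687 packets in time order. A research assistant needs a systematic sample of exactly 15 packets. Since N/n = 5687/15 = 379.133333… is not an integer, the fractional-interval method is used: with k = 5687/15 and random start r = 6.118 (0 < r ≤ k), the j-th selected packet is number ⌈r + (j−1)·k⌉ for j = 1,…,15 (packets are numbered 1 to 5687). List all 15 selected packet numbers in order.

7, 386, 765, 1144, 1523, 1902, 2281, 2661, 3040, 3419, 3798, 4177, 4556, 4935, 5314

j=1: r + 0k = 6.118 → ⌈·⌉ = 7
j=2: r + 1k = 385.251333… → ⌈·⌉ = 386
j=3: r + 2k = 764.384666… → ⌈·⌉ = 765
j=4: r + 3k = 1143.518 → ⌈·⌉ = 1144
j=5: r + 4k = 1522.651333… → ⌈·⌉ = 1523
j=6: r + 5k = 1901.784666… → ⌈·⌉ = 1902
j=7: r + 6k = 2280.918 → ⌈·⌉ = 2281
j=8: r + 7k = 2660.051333… → ⌈·⌉ = 2661
j=9: r + 8k = 3039.184666… → ⌈·⌉ = 3040
j=10: r + 9k = 3418.318 → ⌈·⌉ = 3419
j=11: r + 10k = 3797.451333… → ⌈·⌉ = 3798
j=12: r + 11k = 4176.584666… → ⌈·⌉ = 4177
j=13: r + 12k = 4555.718 → ⌈·⌉ = 4556
j=14: r + 13k = 4934.851333… → ⌈·⌉ = 4935
j=15: r + 14k = 5313.984666… → ⌈·⌉ = 5314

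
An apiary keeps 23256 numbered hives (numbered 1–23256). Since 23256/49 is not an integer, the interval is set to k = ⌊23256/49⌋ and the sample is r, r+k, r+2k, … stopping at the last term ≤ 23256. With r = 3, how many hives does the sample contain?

50

k = ⌊23256/49⌋ = 474
Achieved size = ⌊(23256 − 3)/474⌋ + 1 = ⌊23253/474⌋ + 1 = 49 + 1 = 50
(last selection: 3 + 49×474 = 23229 ≤ 23256; next would be 23703 > 23256)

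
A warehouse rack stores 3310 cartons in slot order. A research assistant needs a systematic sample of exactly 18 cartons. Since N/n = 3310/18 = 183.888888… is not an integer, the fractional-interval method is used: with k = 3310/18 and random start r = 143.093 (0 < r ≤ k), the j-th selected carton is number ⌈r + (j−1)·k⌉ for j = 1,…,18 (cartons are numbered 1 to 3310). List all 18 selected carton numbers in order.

144, 327, 511, 695, 879, 1063, 1247, 1431, 1615, 1799, 1982, 2166, 2350, 2534, 2718, 2902, 3086, 3270

j=1: r + 0k = 143.093 → ⌈·⌉ = 144
j=2: r + 1k = 326.981888… → ⌈·⌉ = 327
j=3: r + 2k = 510.870777… → ⌈·⌉ = 511
j=4: r + 3k = 694.759666… → ⌈·⌉ = 695
j=5: r + 4k = 878.648555… → ⌈·⌉ = 879
j=6: r + 5k = 1062.537444… → ⌈·⌉ = 1063
j=7: r + 6k = 1246.426333… → ⌈·⌉ = 1247
j=8: r + 7k = 1430.315222… → ⌈·⌉ = 1431
j=9: r + 8k = 1614.204111… → ⌈·⌉ = 1615
j=10: r + 9k = 1798.093 → ⌈·⌉ = 1799
j=11: r + 10k = 1981.981888… → ⌈·⌉ = 1982
j=12: r + 11k = 2165.870777… → ⌈·⌉ = 2166
j=13: r + 12k = 2349.759666… → ⌈·⌉ = 2350
j=14: r + 13k = 2533.648555… → ⌈·⌉ = 2534
j=15: r + 14k = 2717.537444… → ⌈·⌉ = 2718
j=16: r + 15k = 2901.426333… → ⌈·⌉ = 2902
j=17: r + 16k = 3085.315222… → ⌈·⌉ = 3086
j=18: r + 17k = 3269.204111… → ⌈·⌉ = 3270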